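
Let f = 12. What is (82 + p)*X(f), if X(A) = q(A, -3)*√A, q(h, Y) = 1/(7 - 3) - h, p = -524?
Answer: 10387*√3 ≈ 17991.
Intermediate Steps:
q(h, Y) = ¼ - h (q(h, Y) = 1/4 - h = ¼ - h)
X(A) = √A*(¼ - A) (X(A) = (¼ - A)*√A = √A*(¼ - A))
(82 + p)*X(f) = (82 - 524)*(√12*(¼ - 1*12)) = -442*2*√3*(¼ - 12) = -442*2*√3*(-47)/4 = -(-10387)*√3 = 10387*√3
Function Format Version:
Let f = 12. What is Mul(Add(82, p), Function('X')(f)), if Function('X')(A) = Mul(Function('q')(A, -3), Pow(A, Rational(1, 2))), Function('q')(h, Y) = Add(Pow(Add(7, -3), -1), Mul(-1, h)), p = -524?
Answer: Mul(10387, Pow(3, Rational(1, 2))) ≈ 17991.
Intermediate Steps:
Function('q')(h, Y) = Add(Rational(1, 4), Mul(-1, h)) (Function('q')(h, Y) = Add(Pow(4, -1), Mul(-1, h)) = Add(Rational(1, 4), Mul(-1, h)))
Function('X')(A) = Mul(Pow(A, Rational(1, 2)), Add(Rational(1, 4), Mul(-1, A))) (Function('X')(A) = Mul(Add(Rational(1, 4), Mul(-1, A)), Pow(A, Rational(1, 2))) = Mul(Pow(A, Rational(1, 2)), Add(Rational(1, 4), Mul(-1, A))))
Mul(Add(82, p), Function('X')(f)) = Mul(Add(82, -524), Mul(Pow(12, Rational(1, 2)), Add(Rational(1, 4), Mul(-1, 12)))) = Mul(-442, Mul(Mul(2, Pow(3, Rational(1, 2))), Add(Rational(1, 4), -12))) = Mul(-442, Mul(Mul(2, Pow(3, Rational(1, 2))), Rational(-47, 4))) = Mul(-442, Mul(Rational(-47, 2), Pow(3, Rational(1, 2)))) = Mul(10387, Pow(3, Rational(1, 2)))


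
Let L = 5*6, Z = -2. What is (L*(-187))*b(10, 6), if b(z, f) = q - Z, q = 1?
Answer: -16830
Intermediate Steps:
L = 30
b(z, f) = 3 (b(z, f) = 1 - 1*(-2) = 1 + 2 = 3)
(L*(-187))*b(10, 6) = (30*(-187))*3 = -5610*3 = -16830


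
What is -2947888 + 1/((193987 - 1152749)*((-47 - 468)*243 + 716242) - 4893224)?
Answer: -1670645467848488545/566726235138 ≈ -2.9479e+6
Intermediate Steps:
-2947888 + 1/((193987 - 1152749)*((-47 - 468)*243 + 716242) - 4893224) = -2947888 + 1/(-958762*(-515*243 + 716242) - 4893224) = -2947888 + 1/(-958762*(-125145 + 716242) - 4893224) = -2947888 + 1/(-958762*591097 - 4893224) = -2947888 + 1/(-566721341914 - 4893224) = -2947888 + 1/(-566726235138) = -2947888 - 1/566726235138 = -1670645467848488545/566726235138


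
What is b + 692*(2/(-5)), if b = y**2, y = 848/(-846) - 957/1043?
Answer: -265805054250619/973238668605 ≈ -273.11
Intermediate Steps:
y = -847043/441189 (y = 848*(-1/846) - 957*1/1043 = -424/423 - 957/1043 = -847043/441189 ≈ -1.9199)
b = 717481843849/194647733721 (b = (-847043/441189)**2 = 717481843849/194647733721 ≈ 3.6861)
b + 692*(2/(-5)) = 717481843849/194647733721 + 692*(2/(-5)) = 717481843849/194647733721 + 692*(2*(-1/5)) = 717481843849/194647733721 + 692*(-2/5) = 717481843849/194647733721 - 1384/5 = -265805054250619/973238668605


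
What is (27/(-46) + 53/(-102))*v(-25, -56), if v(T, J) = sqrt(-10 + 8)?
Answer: -1298*I*sqrt(2)/1173 ≈ -1.5649*I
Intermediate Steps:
v(T, J) = I*sqrt(2) (v(T, J) = sqrt(-2) = I*sqrt(2))
(27/(-46) + 53/(-102))*v(-25, -56) = (27/(-46) + 53/(-102))*(I*sqrt(2)) = (27*(-1/46) + 53*(-1/102))*(I*sqrt(2)) = (-27/46 - 53/102)*(I*sqrt(2)) = -1298*I*sqrt(2)/1173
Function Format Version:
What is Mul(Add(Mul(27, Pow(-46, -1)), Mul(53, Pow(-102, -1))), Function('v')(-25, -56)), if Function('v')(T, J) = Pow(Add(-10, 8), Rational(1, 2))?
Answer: Mul(Rational(-1298, 1173), I, Pow(2, Rational(1, 2))) ≈ Mul(-1.5649, I)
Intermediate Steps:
Function('v')(T, J) = Mul(I, Pow(2, Rational(1, 2))) (Function('v')(T, J) = Pow(-2, Rational(1, 2)) = Mul(I, Pow(2, Rational(1, 2))))
Mul(Add(Mul(27, Pow(-46, -1)), Mul(53, Pow(-102, -1))), Function('v')(-25, -56)) = Mul(Add(Mul(27, Pow(-46, -1)), Mul(53, Pow(-102, -1))), Mul(I, Pow(2, Rational(1, 2)))) = Mul(Add(Mul(27, Rational(-1, 46)), Mul(53, Rational(-1, 102))), Mul(I, Pow(2, Rational(1, 2)))) = Mul(Add(Rational(-27, 46), Rational(-53, 102)), Mul(I, Pow(2, Rational(1, 2)))) = Mul(Rational(-1298, 1173), Mul(I, Pow(2, Rational(1, 2)))) = Mul(Rational(-1298, 1173), I, Pow(2, Rational(1, 2)))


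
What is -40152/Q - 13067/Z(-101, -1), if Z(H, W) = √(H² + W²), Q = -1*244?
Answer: 10038/61 - 13067*√10202/10202 ≈ 35.188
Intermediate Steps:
Q = -244
-40152/Q - 13067/Z(-101, -1) = -40152/(-244) - 13067/√((-101)² + (-1)²) = -40152*(-1/244) - 13067/√(10201 + 1) = 10038/61 - 13067*√10202/10202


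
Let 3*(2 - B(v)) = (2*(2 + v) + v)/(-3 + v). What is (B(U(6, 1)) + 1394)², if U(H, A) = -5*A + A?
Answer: 858958864/441 ≈ 1.9478e+6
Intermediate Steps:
U(H, A) = -4*A
B(v) = 2 - (4 + 3*v)/(3*(-3 + v)) (B(v) = 2 - (2*(2 + v) + v)/(3*(-3 + v)) = 2 - ((4 + 2*v) + v)/(3*(-3 + v)) = 2 - (4 + 3*v)/(3*(-3 + v)))
(B(U(6, 1)) + 1394)² = ((-22/3 - 4*1)/(-3 - 4*1) + 1394)² = ((-22/3 - 4)/(-3 - 4) + 1394)² = (-34/3/(-7) + 1394)² = (-⅐*(-34/3) + 1394)² = (34/21 + 1394)² = (29308/21)² = 858958864/441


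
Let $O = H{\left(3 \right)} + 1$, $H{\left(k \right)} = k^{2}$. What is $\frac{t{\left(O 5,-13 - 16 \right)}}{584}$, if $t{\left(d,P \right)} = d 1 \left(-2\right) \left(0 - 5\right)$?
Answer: $\frac{125}{146} \approx 0.85616$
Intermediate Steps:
$O = 10$ ($O = 3^{2} + 1 = 9 + 1 = 10$)
$t{\left(d,P \right)} = 10 d$ ($t{\left(d,P \right)} = d \left(-2\right) \left(-5\right) = - 2 d \left(-5\right) = 10 d$)
$\frac{t{\left(O 5,-13 - 16 \right)}}{584} = \frac{10 \cdot 10 \cdot 5}{584} = 10 \cdot 50 \cdot \frac{1}{584} = 500 \cdot \frac{1}{584} = \frac{125}{146}$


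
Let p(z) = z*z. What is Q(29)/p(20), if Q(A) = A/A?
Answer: 1/400 ≈ 0.0025000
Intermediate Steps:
Q(A) = 1
p(z) = z²
Q(29)/p(20) = 1/20² = 1/400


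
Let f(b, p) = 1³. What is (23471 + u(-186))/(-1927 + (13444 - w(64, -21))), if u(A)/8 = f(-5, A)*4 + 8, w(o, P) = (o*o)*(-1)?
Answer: 23567/15613 ≈ 1.5094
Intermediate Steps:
f(b, p) = 1
w(o, P) = -o² (w(o, P) = o²*(-1) = -o²)
u(A) = 96 (u(A) = 8*(1*4 + 8) = 8*(4 + 8) = 8*12 = 96)
(23471 + u(-186))/(-1927 + (13444 - w(64, -21))) = (23471 + 96)/(-1927 + (13444 - (-1)*64²)) = 23567/(-1927 + (13444 - (-1)*4096)) = 23567/(-1927 + (13444 - 1*(-4096))) = 23567/(-1927 + (13444 + 4096)) = 23567/(-1927 + 17540) = 23567/15613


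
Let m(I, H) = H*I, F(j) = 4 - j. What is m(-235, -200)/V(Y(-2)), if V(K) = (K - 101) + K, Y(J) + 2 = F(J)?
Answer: -47000/93 ≈ -505.38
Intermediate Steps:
Y(J) = 2 - J (Y(J) = -2 + (4 - J) = 2 - J)
V(K) = -101 + 2*K (V(K) = (-101 + K) + K = -101 + 2*K)
m(-235, -200)/V(Y(-2)) = (-200*(-235))/(-101 + 2*(2 - 1*(-2))) = 47000/(-101 + 2*(2 + 2)) = 47000/(-101 + 2*4) = 47000/(-101 + 8) = 47000/(-93) = 47000*(-1/93) = -47000/93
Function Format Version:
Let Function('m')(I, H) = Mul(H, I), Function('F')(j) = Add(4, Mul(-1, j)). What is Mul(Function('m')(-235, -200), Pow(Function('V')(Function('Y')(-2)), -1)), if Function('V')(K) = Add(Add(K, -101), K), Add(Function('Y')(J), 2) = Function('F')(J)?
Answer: Rational(-47000, 93) ≈ -505.38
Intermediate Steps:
Function('Y')(J) = Add(2, Mul(-1, J)) (Function('Y')(J) = Add(-2, Add(4, Mul(-1, J))) = Add(2, Mul(-1, J)))
Function('V')(K) = Add(-101, Mul(2, K)) (Function('V')(K) = Add(Add(-101, K), K) = Add(-101, Mul(2, K)))
Mul(Function('m')(-235, -200), Pow(Function('V')(Function('Y')(-2)), -1)) = Mul(Mul(-200, -235), Pow(Add(-101, Mul(2, Add(2, Mul(-1, -2)))), -1)) = Mul(47000, Pow(Add(-101, Mul(2, Add(2, 2))), -1)) = Mul(47000, Pow(Add(-101, Mul(2, 4)), -1)) = Mul(47000, Pow(Add(-101, 8), -1)) = Mul(47000, Pow(-93, -1)) = Mul(47000, Rational(-1, 93)) = Rational(-47000, 93)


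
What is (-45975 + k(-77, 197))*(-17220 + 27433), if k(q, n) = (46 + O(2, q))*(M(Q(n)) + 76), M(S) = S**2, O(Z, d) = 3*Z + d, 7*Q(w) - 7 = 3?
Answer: -3426279125/7 ≈ -4.8947e+8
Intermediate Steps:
Q(w) = 10/7 (Q(w) = 1 + (1/7)*3 = 1 + 3/7 = 10/7)
O(Z, d) = d + 3*Z
k(q, n) = 198848/49 + 3824*q/49 (k(q, n) = (46 + (q + 3*2))*((10/7)**2 + 76) = (46 + (q + 6))*(100/49 + 76) = (46 + (6 + q))*(3824/49) = (52 + q)*(3824/49) = 198848/49 + 3824*q/49)
(-45975 + k(-77, 197))*(-17220 + 27433) = (-45975 + (198848/49 + (3824/49)*(-77)))*(-17220 + 27433) = (-45975 + (198848/49 - 42064/7))*10213 = (-45975 - 95600/49)*10213 = -2348375/49*10213 = -3426279125/7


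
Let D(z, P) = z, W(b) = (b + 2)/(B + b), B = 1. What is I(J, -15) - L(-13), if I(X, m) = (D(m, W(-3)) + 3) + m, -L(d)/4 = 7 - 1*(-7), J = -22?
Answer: 29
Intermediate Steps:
W(b) = (2 + b)/(1 + b) (W(b) = (b + 2)/(1 + b) = (2 + b)/(1 + b))
L(d) = -56 (L(d) = -4*(7 - 1*(-7)) = -4*(7 + 7) = -4*14 = -56)
I(X, m) = 3 + 2*m (I(X, m) = (m + 3) + m = (3 + m) + m = 3 + 2*m)
I(J, -15) - L(-13) = (3 + 2*(-15)) - 1*(-56) = (3 - 30) + 56 = -27 + 56 = 29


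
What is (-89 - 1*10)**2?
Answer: 9801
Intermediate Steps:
(-89 - 1*10)**2 = (-89 - 10)**2 = (-99)**2 = 9801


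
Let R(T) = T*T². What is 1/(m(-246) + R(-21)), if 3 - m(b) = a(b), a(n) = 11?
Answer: -1/9269 ≈ -0.00010789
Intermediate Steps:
R(T) = T³
m(b) = -8 (m(b) = 3 - 1*11 = 3 - 11 = -8)
1/(m(-246) + R(-21)) = 1/(-8 + (-21)³) = 1/(-8 - 9261) = 1/(-9269) = -1/9269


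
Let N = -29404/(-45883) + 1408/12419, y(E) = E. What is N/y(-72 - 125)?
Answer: -39070140/10204975679 ≈ -0.0038285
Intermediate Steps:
N = 39070140/51801907 (N = -29404*(-1/45883) + 1408*(1/12419) = 29404/45883 + 128/1129 = 39070140/51801907 ≈ 0.75422)
N/y(-72 - 125) = 39070140/(51801907*(-72 - 125)) = (39070140/51801907)/(-197) = (39070140/51801907)*(-1/197) = -39070140/10204975679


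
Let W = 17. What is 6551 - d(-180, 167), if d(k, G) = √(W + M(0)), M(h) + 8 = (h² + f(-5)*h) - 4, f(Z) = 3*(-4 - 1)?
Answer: 6551 - √5 ≈ 6548.8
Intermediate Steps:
f(Z) = -15 (f(Z) = 3*(-5) = -15)
M(h) = -12 + h² - 15*h (M(h) = -8 + ((h² - 15*h) - 4) = -8 + (-4 + h² - 15*h) = -12 + h² - 15*h)
d(k, G) = √5 (d(k, G) = √(17 + (-12 + 0² - 15*0)) = √(17 + (-12 + 0 + 0)) = √(17 - 12) = √5)
6551 - d(-180, 167) = 6551 - √5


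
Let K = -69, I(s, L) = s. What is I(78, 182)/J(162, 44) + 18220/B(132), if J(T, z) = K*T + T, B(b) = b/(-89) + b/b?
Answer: -2977221439/78948 ≈ -37711.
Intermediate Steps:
B(b) = 1 - b/89 (B(b) = b*(-1/89) + 1 = -b/89 + 1 = 1 - b/89)
J(T, z) = -68*T (J(T, z) = -69*T + T = -68*T)
I(78, 182)/J(162, 44) + 18220/B(132) = 78/((-68*162)) + 18220/(1 - 1/89*132) = 78/(-11016) + 18220/(1 - 132/89) = 78*(-1/11016) + 18220/(-43/89) = -13/1836 + 18220*(-89/43) = -13/1836 - 1621580/43 = -2977221439/78948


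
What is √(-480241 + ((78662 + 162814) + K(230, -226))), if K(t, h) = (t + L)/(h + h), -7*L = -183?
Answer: I*√597564314123/1582 ≈ 488.64*I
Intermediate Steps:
L = 183/7 (L = -⅐*(-183) = 183/7 ≈ 26.143)
K(t, h) = (183/7 + t)/(2*h) (K(t, h) = (t + 183/7)/(h + h) = (183/7 + t)/((2*h)) = (183/7 + t)*(1/(2*h)) = (183/7 + t)/(2*h))
√(-480241 + ((78662 + 162814) + K(230, -226))) = √(-480241 + ((78662 + 162814) + (1/14)*(183 + 7*230)/(-226))) = √(-480241 + (241476 + (1/14)*(-1/226)*(183 + 1610))) = √(-480241 + (241476 + (1/14)*(-1/226)*1793)) = √(-480241 + (241476 - 1793/3164)) = √(-480241 + 764028271/3164) = √(-755454253/3164) = I*√597564314123/1582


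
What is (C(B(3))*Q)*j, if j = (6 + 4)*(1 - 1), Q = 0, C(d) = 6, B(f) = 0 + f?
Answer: 0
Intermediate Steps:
B(f) = f
j = 0 (j = 10*0 = 0)
(C(B(3))*Q)*j = (6*0)*0 = 0*0 = 0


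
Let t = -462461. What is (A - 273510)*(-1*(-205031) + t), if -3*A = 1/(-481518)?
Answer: 16951763978545795/240759 ≈ 7.0410e+10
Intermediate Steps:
A = 1/1444554 (A = -⅓/(-481518) = -⅓*(-1/481518) = 1/1444554 ≈ 6.9226e-7)
(A - 273510)*(-1*(-205031) + t) = (1/1444554 - 273510)*(-1*(-205031) - 462461) = -395099964539*(205031 - 462461)/1444554 = -395099964539/1444554*(-257430) = 16951763978545795/240759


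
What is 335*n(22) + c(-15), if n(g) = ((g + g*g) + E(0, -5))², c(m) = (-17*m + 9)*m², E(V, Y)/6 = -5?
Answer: 75962360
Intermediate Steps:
E(V, Y) = -30 (E(V, Y) = 6*(-5) = -30)
c(m) = m²*(9 - 17*m) (c(m) = (9 - 17*m)*m² = m²*(9 - 17*m))
n(g) = (-30 + g + g²)² (n(g) = ((g + g*g) - 30)² = ((g + g²) - 30)² = (-30 + g + g²)²)
335*n(22) + c(-15) = 335*(-30 + 22 + 22²)² + (-15)²*(9 - 17*(-15)) = 335*(-30 + 22 + 484)² + 225*(9 + 255) = 335*476² + 225*264 = 335*226576 + 59400 = 75902960 + 59400 = 75962360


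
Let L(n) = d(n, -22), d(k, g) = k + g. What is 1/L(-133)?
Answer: -1/155 ≈ -0.0064516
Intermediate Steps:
d(k, g) = g + k
L(n) = -22 + n
1/L(-133) = 1/(-22 - 133) = 1/(-155) = -1/155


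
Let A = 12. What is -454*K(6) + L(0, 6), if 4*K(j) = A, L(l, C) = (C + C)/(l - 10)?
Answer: -6816/5 ≈ -1363.2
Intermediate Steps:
L(l, C) = 2*C/(-10 + l) (L(l, C) = (2*C)/(-10 + l) = 2*C/(-10 + l))
K(j) = 3 (K(j) = (¼)*12 = 3)
-454*K(6) + L(0, 6) = -454*3 + 2*6/(-10 + 0) = -1362 + 2*6/(-10) = -1362 + 2*6*(-⅒) = -1362 - 6/5 = -6816/5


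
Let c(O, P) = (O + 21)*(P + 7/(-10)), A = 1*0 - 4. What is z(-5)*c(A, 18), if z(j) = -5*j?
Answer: 14705/2 ≈ 7352.5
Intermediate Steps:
A = -4 (A = 0 - 4 = -4)
c(O, P) = (21 + O)*(-7/10 + P) (c(O, P) = (21 + O)*(P + 7*(-1/10)) = (21 + O)*(P - 7/10) = (21 + O)*(-7/10 + P))
z(-5)*c(A, 18) = (-5*(-5))*(-147/10 + 21*18 - 7/10*(-4) - 4*18) = 25*(-147/10 + 378 + 14/5 - 72) = 25*(2941/10) = 14705/2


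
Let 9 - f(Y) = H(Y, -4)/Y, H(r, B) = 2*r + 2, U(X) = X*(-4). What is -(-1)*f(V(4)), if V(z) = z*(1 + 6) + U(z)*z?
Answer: 127/18 ≈ 7.0556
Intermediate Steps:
U(X) = -4*X
H(r, B) = 2 + 2*r
V(z) = -4*z² + 7*z (V(z) = z*(1 + 6) + (-4*z)*z = z*7 - 4*z² = 7*z - 4*z² = -4*z² + 7*z)
f(Y) = 9 - (2 + 2*Y)/Y
-(-1)*f(V(4)) = -(-1)*(7 - 2*1/(4*(7 - 4*4))) = -(-1)*(7 - 2*1/(4*(7 - 16))) = -(-1)*(7 - 2/(4*(-9))) = -(-1)*(7 - 2/(-36)) = -(-1)*(7 - 2*(-1/36)) = -(-1)*(7 + 1/18) = -(-1)*127/18 = -1*(-127/18) = 127/18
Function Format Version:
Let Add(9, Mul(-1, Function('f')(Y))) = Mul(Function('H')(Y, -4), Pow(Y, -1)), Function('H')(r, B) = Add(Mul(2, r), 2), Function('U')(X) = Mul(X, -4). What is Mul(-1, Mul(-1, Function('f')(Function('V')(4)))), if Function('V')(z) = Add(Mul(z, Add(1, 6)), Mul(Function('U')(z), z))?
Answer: Rational(127, 18) ≈ 7.0556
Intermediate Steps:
Function('U')(X) = Mul(-4, X)
Function('H')(r, B) = Add(2, Mul(2, r))
Function('V')(z) = Add(Mul(-4, Pow(z, 2)), Mul(7, z)) (Function('V')(z) = Add(Mul(z, Add(1, 6)), Mul(Mul(-4, z), z)) = Add(Mul(z, 7), Mul(-4, Pow(z, 2))) = Add(Mul(7, z), Mul(-4, Pow(z, 2))) = Add(Mul(-4, Pow(z, 2)), Mul(7, z)))
Function('f')(Y) = Add(9, Mul(-1, Pow(Y, -1), Add(2, Mul(2, Y)))) (Function('f')(Y) = Add(9, Mul(-1, Mul(Add(2, Mul(2, Y)), Pow(Y, -1)))) = Add(9, Mul(-1, Mul(Pow(Y, -1), Add(2, Mul(2, Y))))) = Add(9, Mul(-1, Pow(Y, -1), Add(2, Mul(2, Y)))))
Mul(-1, Mul(-1, Function('f')(Function('V')(4)))) = Mul(-1, Mul(-1, Add(7, Mul(-2, Pow(Mul(4, Add(7, Mul(-4, 4))), -1))))) = Mul(-1, Mul(-1, Add(7, Mul(-2, Pow(Mul(4, Add(7, -16)), -1))))) = Mul(-1, Mul(-1, Add(7, Mul(-2, Pow(Mul(4, -9), -1))))) = Mul(-1, Mul(-1, Add(7, Mul(-2, Pow(-36, -1))))) = Mul(-1, Mul(-1, Add(7, Mul(-2, Rational(-1, 36))))) = Mul(-1, Mul(-1, Add(7, Rational(1, 18)))) = Mul(-1, Mul(-1, Rational(127, 18))) = Mul(-1, Rational(-127, 18)) = Rational(127, 18)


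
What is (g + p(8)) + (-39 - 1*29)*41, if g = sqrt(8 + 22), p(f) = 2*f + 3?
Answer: -2769 + sqrt(30) ≈ -2763.5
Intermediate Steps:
p(f) = 3 + 2*f
g = sqrt(30) ≈ 5.4772
(g + p(8)) + (-39 - 1*29)*41 = (sqrt(30) + (3 + 2*8)) + (-39 - 1*29)*41 = (sqrt(30) + (3 + 16)) + (-39 - 29)*41 = (sqrt(30) + 19) - 68*41 = (19 + sqrt(30)) - 2788 = -2769 + sqrt(30)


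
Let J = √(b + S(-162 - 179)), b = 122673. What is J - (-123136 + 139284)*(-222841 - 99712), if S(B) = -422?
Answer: 5208585844 + √122251 ≈ 5.2086e+9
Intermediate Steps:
J = √122251 (J = √(122673 - 422) = √122251 ≈ 349.64)
J - (-123136 + 139284)*(-222841 - 99712) = √122251 - (-123136 + 139284)*(-222841 - 99712) = √122251 - 16148*(-322553) = √122251 - 1*(-5208585844) = √122251 + 5208585844 = 5208585844 + √122251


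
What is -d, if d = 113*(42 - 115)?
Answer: 8249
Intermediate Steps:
d = -8249 (d = 113*(-73) = -8249)
-d = -1*(-8249) = 8249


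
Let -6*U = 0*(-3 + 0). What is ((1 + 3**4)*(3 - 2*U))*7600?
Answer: 1869600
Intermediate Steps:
U = 0 (U = -0*(-3 + 0) = -0*(-3) = -1/6*0 = 0)
((1 + 3**4)*(3 - 2*U))*7600 = ((1 + 3**4)*(3 - 2*0))*7600 = ((1 + 81)*(3 + 0))*7600 = (82*3)*7600 = 246*7600 = 1869600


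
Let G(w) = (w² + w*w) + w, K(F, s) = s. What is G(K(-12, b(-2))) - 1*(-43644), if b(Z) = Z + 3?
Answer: 43647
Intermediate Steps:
b(Z) = 3 + Z
G(w) = w + 2*w² (G(w) = (w² + w²) + w = 2*w² + w = w + 2*w²)
G(K(-12, b(-2))) - 1*(-43644) = (3 - 2)*(1 + 2*(3 - 2)) - 1*(-43644) = 1*(1 + 2*1) + 43644 = 1*(1 + 2) + 43644 = 1*3 + 43644 = 3 + 43644 = 43647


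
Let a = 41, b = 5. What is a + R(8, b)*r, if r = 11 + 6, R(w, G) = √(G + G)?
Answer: 41 + 17*√10 ≈ 94.759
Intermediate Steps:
R(w, G) = √2*√G (R(w, G) = √(2*G) = √2*√G)
r = 17
a + R(8, b)*r = 41 + (√2*√5)*17 = 41 + √10*17 = 41 + 17*√10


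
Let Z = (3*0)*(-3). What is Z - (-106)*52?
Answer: 5512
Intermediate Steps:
Z = 0 (Z = 0*(-3) = 0)
Z - (-106)*52 = 0 - (-106)*52 = 0 - 106*(-52) = 0 + 5512 = 5512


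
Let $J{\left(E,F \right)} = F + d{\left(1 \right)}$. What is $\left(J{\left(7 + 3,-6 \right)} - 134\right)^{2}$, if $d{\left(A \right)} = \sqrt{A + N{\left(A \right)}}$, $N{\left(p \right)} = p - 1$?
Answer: $19321$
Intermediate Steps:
$N{\left(p \right)} = -1 + p$ ($N{\left(p \right)} = p + \left(-1 + 0\right) = p - 1 = -1 + p$)
$d{\left(A \right)} = \sqrt{-1 + 2 A}$ ($d{\left(A \right)} = \sqrt{A + \left(-1 + A\right)} = \sqrt{-1 + 2 A}$)
$J{\left(E,F \right)} = 1 + F$ ($J{\left(E,F \right)} = F + \sqrt{-1 + 2 \cdot 1} = F + \sqrt{-1 + 2} = F + \sqrt{1} = F + 1 = 1 + F$)
$\left(J{\left(7 + 3,-6 \right)} - 134\right)^{2} = \left(\left(1 - 6\right) - 134\right)^{2} = \left(-5 - 134\right)^{2} = \left(-139\right)^{2} = 19321$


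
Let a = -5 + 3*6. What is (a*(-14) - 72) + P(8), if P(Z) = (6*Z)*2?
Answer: -158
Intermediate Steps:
P(Z) = 12*Z
a = 13 (a = -5 + 18 = 13)
(a*(-14) - 72) + P(8) = (13*(-14) - 72) + 12*8 = (-182 - 72) + 96 = -254 + 96 = -158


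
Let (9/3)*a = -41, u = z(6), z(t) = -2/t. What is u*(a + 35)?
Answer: -64/9 ≈ -7.1111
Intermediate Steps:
u = -1/3 (u = -2/6 = -2*1/6 = -1/3 ≈ -0.33333)
a = -41/3 (a = (1/3)*(-41) = -41/3 ≈ -13.667)
u*(a + 35) = -(-41/3 + 35)/3 = -1/3*64/3 = -64/9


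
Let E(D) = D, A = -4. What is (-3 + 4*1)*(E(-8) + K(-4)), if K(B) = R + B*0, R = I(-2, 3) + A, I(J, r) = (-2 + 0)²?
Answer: -8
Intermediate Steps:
I(J, r) = 4 (I(J, r) = (-2)² = 4)
R = 0 (R = 4 - 4 = 0)
K(B) = 0 (K(B) = 0 + B*0 = 0 + 0 = 0)
(-3 + 4*1)*(E(-8) + K(-4)) = (-3 + 4*1)*(-8 + 0) = (-3 + 4)*(-8) = 1*(-8) = -8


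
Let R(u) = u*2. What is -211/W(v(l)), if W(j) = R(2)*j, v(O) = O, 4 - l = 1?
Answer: -211/12 ≈ -17.583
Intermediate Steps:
l = 3 (l = 4 - 1*1 = 4 - 1 = 3)
R(u) = 2*u
W(j) = 4*j (W(j) = (2*2)*j = 4*j)
-211/W(v(l)) = -211/(4*3) = -211/12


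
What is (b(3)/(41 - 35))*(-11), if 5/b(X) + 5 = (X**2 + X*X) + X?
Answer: -55/96 ≈ -0.57292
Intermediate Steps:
b(X) = 5/(-5 + X + 2*X**2) (b(X) = 5/(-5 + ((X**2 + X*X) + X)) = 5/(-5 + ((X**2 + X**2) + X)) = 5/(-5 + (2*X**2 + X)) = 5/(-5 + (X + 2*X**2)) = 5/(-5 + X + 2*X**2))
(b(3)/(41 - 35))*(-11) = ((5/(-5 + 3 + 2*3**2))/(41 - 35))*(-11) = ((5/(-5 + 3 + 2*9))/6)*(-11) = ((5/(-5 + 3 + 18))*(1/6))*(-11) = ((5/16)*(1/6))*(-11) = (5/96)*(-11) = -55/96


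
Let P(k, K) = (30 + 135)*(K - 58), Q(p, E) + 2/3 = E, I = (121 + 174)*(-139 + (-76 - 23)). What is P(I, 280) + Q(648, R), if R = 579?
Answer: 111625/3 ≈ 37208.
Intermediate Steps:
I = -70210 (I = 295*(-139 - 99) = 295*(-238) = -70210)
Q(p, E) = -2/3 + E
P(k, K) = -9570 + 165*K (P(k, K) = 165*(-58 + K) = -9570 + 165*K)
P(I, 280) + Q(648, R) = (-9570 + 165*280) + (-2/3 + 579) = (-9570 + 46200) + 1735/3 = 36630 + 1735/3 = 111625/3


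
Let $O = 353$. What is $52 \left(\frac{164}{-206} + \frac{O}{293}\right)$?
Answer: $\frac{641316}{30179} \approx 21.25$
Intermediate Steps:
$52 \left(\frac{164}{-206} + \frac{O}{293}\right) = 52 \left(\frac{164}{-206} + \frac{353}{293}\right) = 52 \left(164 \left(- \frac{1}{206}\right) + 353 \cdot \frac{1}{293}\right) = 52 \left(- \frac{82}{103} + \frac{353}{293}\right) = 52 \cdot \frac{12333}{30179} = \frac{641316}{30179}$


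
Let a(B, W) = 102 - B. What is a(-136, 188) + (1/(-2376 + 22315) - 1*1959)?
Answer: -34315018/19939 ≈ -1721.0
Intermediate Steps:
a(-136, 188) + (1/(-2376 + 22315) - 1*1959) = (102 - 1*(-136)) + (1/(-2376 + 22315) - 1*1959) = (102 + 136) + (1/19939 - 1959) = 238 + (1/19939 - 1959) = 238 - 39060500/19939 = -34315018/19939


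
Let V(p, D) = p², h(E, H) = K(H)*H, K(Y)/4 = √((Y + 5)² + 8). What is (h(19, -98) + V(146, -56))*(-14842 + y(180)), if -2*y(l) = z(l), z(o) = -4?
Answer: -316329440 + 5817280*√8657 ≈ 2.2493e+8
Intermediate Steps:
K(Y) = 4*√(8 + (5 + Y)²) (K(Y) = 4*√((Y + 5)² + 8) = 4*√((5 + Y)² + 8) = 4*√(8 + (5 + Y)²))
h(E, H) = 4*H*√(8 + (5 + H)²) (h(E, H) = (4*√(8 + (5 + H)²))*H = 4*H*√(8 + (5 + H)²))
y(l) = 2 (y(l) = -½*(-4) = 2)
(h(19, -98) + V(146, -56))*(-14842 + y(180)) = (4*(-98)*√(8 + (5 - 98)²) + 146²)*(-14842 + 2) = (4*(-98)*√(8 + (-93)²) + 21316)*(-14840) = (4*(-98)*√(8 + 8649) + 21316)*(-14840) = (4*(-98)*√8657 + 21316)*(-14840) = (-392*√8657 + 21316)*(-14840) = (21316 - 392*√8657)*(-14840) = -316329440 + 5817280*√8657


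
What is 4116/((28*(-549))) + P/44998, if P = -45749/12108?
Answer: -2967258387/11078327608 ≈ -0.26784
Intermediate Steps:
P = -45749/12108 (P = -45749*1/12108 = -45749/12108 ≈ -3.7784)
4116/((28*(-549))) + P/44998 = 4116/((28*(-549))) - 45749/12108/44998 = 4116/(-15372) - 45749/12108*1/44998 = 4116*(-1/15372) - 45749/544835784 = -49/183 - 45749/544835784 = -2967258387/11078327608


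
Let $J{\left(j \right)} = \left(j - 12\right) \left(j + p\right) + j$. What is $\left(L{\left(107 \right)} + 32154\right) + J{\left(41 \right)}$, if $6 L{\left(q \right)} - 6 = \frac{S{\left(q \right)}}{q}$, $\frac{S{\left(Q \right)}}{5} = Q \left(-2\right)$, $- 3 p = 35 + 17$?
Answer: $\frac{98642}{3} \approx 32881.0$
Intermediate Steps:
$p = - \frac{52}{3}$ ($p = - \frac{35 + 17}{3} = \left(- \frac{1}{3}\right) 52 = - \frac{52}{3} \approx -17.333$)
$S{\left(Q \right)} = - 10 Q$ ($S{\left(Q \right)} = 5 Q \left(-2\right) = 5 \left(- 2 Q\right) = - 10 Q$)
$J{\left(j \right)} = j + \left(-12 + j\right) \left(- \frac{52}{3} + j\right)$ ($J{\left(j \right)} = \left(j - 12\right) \left(j - \frac{52}{3}\right) + j = \left(-12 + j\right) \left(- \frac{52}{3} + j\right) + j = j + \left(-12 + j\right) \left(- \frac{52}{3} + j\right)$)
$L{\left(q \right)} = - \frac{2}{3}$ ($L{\left(q \right)} = 1 + \frac{- 10 q \frac{1}{q}}{6} = 1 + \frac{1}{6} \left(-10\right) = 1 - \frac{5}{3} = - \frac{2}{3}$)
$\left(L{\left(107 \right)} + 32154\right) + J{\left(41 \right)} = \left(- \frac{2}{3} + 32154\right) + \left(208 + 41^{2} - \frac{3485}{3}\right) = \frac{96460}{3} + \left(208 + 1681 - \frac{3485}{3}\right) = \frac{96460}{3} + \frac{2182}{3} = \frac{98642}{3}$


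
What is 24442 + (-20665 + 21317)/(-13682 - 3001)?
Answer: 407765234/16683 ≈ 24442.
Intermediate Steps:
24442 + (-20665 + 21317)/(-13682 - 3001) = 24442 + 652/(-16683) = 24442 + 652*(-1/16683) = 24442 - 652/16683 = 407765234/16683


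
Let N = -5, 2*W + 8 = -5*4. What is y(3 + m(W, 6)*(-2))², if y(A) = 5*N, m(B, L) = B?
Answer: 625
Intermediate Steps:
W = -14 (W = -4 + (-5*4)/2 = -4 + (½)*(-20) = -4 - 10 = -14)
y(A) = -25 (y(A) = 5*(-5) = -25)
y(3 + m(W, 6)*(-2))² = (-25)² = 625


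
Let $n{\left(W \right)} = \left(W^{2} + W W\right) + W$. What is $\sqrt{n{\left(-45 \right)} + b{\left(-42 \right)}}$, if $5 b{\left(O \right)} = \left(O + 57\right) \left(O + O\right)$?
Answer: $3 \sqrt{417} \approx 61.262$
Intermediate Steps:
$n{\left(W \right)} = W + 2 W^{2}$ ($n{\left(W \right)} = \left(W^{2} + W^{2}\right) + W = 2 W^{2} + W = W + 2 W^{2}$)
$b{\left(O \right)} = \frac{2 O \left(57 + O\right)}{5}$ ($b{\left(O \right)} = \frac{\left(O + 57\right) \left(O + O\right)}{5} = \frac{\left(57 + O\right) 2 O}{5} = \frac{2 O \left(57 + O\right)}{5}$)
$\sqrt{n{\left(-45 \right)} + b{\left(-42 \right)}} = \sqrt{- 45 \left(1 + 2 \left(-45\right)\right) + \frac{2}{5} \left(-42\right) \left(57 - 42\right)} = \sqrt{- 45 \left(1 - 90\right) + \frac{2}{5} \left(-42\right) 15} = \sqrt{\left(-45\right) \left(-89\right) - 252} = \sqrt{4005 - 252} = \sqrt{3753} = 3 \sqrt{417}$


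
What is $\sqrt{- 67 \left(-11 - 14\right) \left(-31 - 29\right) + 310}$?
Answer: $i \sqrt{100190} \approx 316.53 i$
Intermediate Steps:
$\sqrt{- 67 \left(-11 - 14\right) \left(-31 - 29\right) + 310} = \sqrt{- 67 \left(\left(-25\right) \left(-60\right)\right) + 310} = \sqrt{\left(-67\right) 1500 + 310} = \sqrt{-100500 + 310} = \sqrt{-100190} = i \sqrt{100190}$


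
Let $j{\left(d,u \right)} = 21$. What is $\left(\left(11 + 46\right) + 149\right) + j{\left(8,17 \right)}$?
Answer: $227$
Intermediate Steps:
$\left(\left(11 + 46\right) + 149\right) + j{\left(8,17 \right)} = \left(\left(11 + 46\right) + 149\right) + 21 = \left(57 + 149\right) + 21 = 206 + 21 = 227$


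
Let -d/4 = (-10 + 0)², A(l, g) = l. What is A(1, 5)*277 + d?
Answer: -123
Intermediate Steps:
d = -400 (d = -4*(-10 + 0)² = -4*(-10)² = -4*100 = -400)
A(1, 5)*277 + d = 1*277 - 400 = 277 - 400 = -123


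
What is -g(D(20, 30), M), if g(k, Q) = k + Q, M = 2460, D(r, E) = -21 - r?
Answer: -2419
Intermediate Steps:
g(k, Q) = Q + k
-g(D(20, 30), M) = -(2460 + (-21 - 1*20)) = -(2460 + (-21 - 20)) = -(2460 - 41) = -1*2419 = -2419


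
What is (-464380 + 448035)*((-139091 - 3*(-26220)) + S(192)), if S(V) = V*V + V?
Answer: 382064375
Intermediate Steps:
S(V) = V + V**2 (S(V) = V**2 + V = V + V**2)
(-464380 + 448035)*((-139091 - 3*(-26220)) + S(192)) = (-464380 + 448035)*((-139091 - 3*(-26220)) + 192*(1 + 192)) = -16345*((-139091 + 78660) + 192*193) = -16345*(-60431 + 37056) = -16345*(-23375) = 382064375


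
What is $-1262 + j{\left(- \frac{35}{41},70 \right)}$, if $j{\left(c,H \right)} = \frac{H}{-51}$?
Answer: $- \frac{64432}{51} \approx -1263.4$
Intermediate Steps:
$j{\left(c,H \right)} = - \frac{H}{51}$ ($j{\left(c,H \right)} = H \left(- \frac{1}{51}\right) = - \frac{H}{51}$)
$-1262 + j{\left(- \frac{35}{41},70 \right)} = -1262 - \frac{70}{51} = - \frac{64432}{51}$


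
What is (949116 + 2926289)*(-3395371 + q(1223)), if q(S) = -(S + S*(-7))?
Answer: -13130000028365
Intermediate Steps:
q(S) = 6*S (q(S) = -(S - 7*S) = -(-6)*S = 6*S)
(949116 + 2926289)*(-3395371 + q(1223)) = (949116 + 2926289)*(-3395371 + 6*1223) = 3875405*(-3395371 + 7338) = 3875405*(-3388033) = -13130000028365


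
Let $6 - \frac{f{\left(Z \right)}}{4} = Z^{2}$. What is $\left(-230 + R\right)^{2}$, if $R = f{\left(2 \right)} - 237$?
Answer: $210681$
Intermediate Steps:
$f{\left(Z \right)} = 24 - 4 Z^{2}$
$R = -229$ ($R = \left(24 - 4 \cdot 2^{2}\right) - 237 = \left(24 - 16\right) - 237 = 8 - 237 = -229$)
$\left(-230 + R\right)^{2} = \left(-230 - 229\right)^{2} = \left(-459\right)^{2} = 210681$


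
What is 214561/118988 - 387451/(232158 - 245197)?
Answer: 48899680467/1551484532 ≈ 31.518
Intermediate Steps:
214561/118988 - 387451/(232158 - 245197) = 214561*(1/118988) - 387451/(-13039) = 214561/118988 - 387451*(-1/13039) = 214561/118988 + 387451/13039 = 48899680467/1551484532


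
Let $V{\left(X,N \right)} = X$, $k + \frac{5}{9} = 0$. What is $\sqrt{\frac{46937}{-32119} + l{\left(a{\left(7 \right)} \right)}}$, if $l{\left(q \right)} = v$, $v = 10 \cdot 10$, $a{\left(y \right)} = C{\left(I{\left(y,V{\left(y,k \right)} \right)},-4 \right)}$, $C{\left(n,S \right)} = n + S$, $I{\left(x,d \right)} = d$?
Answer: $\frac{\sqrt{101655446597}}{32119} \approx 9.9267$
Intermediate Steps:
$k = - \frac{5}{9}$ ($k = - \frac{5}{9} + 0 = - \frac{5}{9} \approx -0.55556$)
$C{\left(n,S \right)} = S + n$
$a{\left(y \right)} = -4 + y$
$v = 100$
$l{\left(q \right)} = 100$
$\sqrt{\frac{46937}{-32119} + l{\left(a{\left(7 \right)} \right)}} = \sqrt{\frac{46937}{-32119} + 100} = \sqrt{46937 \left(- \frac{1}{32119}\right) + 100} = \sqrt{- \frac{46937}{32119} + 100} = \sqrt{\frac{3164963}{32119}} = \frac{\sqrt{101655446597}}{32119}$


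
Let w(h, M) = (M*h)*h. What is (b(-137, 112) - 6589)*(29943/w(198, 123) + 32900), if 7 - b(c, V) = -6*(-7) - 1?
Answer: -38915486378107/178596 ≈ -2.1790e+8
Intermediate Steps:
b(c, V) = -34 (b(c, V) = 7 - (-6*(-7) - 1) = 7 - (42 - 1) = 7 - 1*41 = 7 - 41 = -34)
w(h, M) = M*h²
(b(-137, 112) - 6589)*(29943/w(198, 123) + 32900) = (-34 - 6589)*(29943/((123*198²)) + 32900) = -6623*(29943/((123*39204)) + 32900) = -6623*(29943/4822092 + 32900) = -6623*(29943*(1/4822092) + 32900) = -6623*(1109/178596 + 32900) = -6623*5875809509/178596 = -38915486378107/178596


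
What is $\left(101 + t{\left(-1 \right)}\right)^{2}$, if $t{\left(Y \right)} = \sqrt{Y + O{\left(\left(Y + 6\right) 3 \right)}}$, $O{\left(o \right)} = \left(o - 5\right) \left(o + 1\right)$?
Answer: $\left(101 + \sqrt{159}\right)^{2} \approx 12907.0$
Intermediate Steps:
$O{\left(o \right)} = \left(1 + o\right) \left(-5 + o\right)$ ($O{\left(o \right)} = \left(-5 + o\right) \left(1 + o\right) = \left(1 + o\right) \left(-5 + o\right)$)
$t{\left(Y \right)} = \sqrt{-77 + \left(18 + 3 Y\right)^{2} - 11 Y}$ ($t{\left(Y \right)} = \sqrt{Y - \left(5 - 9 \left(Y + 6\right)^{2} + 4 \left(Y + 6\right) 3\right)} = \sqrt{Y - \left(5 - 9 \left(6 + Y\right)^{2} + 4 \left(6 + Y\right) 3\right)} = \sqrt{Y - \left(5 - \left(18 + 3 Y\right)^{2} + 4 \left(18 + 3 Y\right)\right)} = \sqrt{Y - \left(77 - \left(18 + 3 Y\right)^{2} + 12 Y\right)} = \sqrt{-77 + \left(18 + 3 Y\right)^{2} - 11 Y}$)
$\left(101 + t{\left(-1 \right)}\right)^{2} = \left(101 + \sqrt{247 + 9 \left(-1\right)^{2} + 97 \left(-1\right)}\right)^{2} = \left(101 + \sqrt{247 + 9 \cdot 1 - 97}\right)^{2} = \left(101 + \sqrt{247 + 9 - 97}\right)^{2} = \left(101 + \sqrt{159}\right)^{2}$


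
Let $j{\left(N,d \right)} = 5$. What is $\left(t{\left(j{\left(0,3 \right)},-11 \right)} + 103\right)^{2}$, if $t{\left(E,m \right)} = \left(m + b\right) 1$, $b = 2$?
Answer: $8836$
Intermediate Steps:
$t{\left(E,m \right)} = 2 + m$ ($t{\left(E,m \right)} = \left(m + 2\right) 1 = \left(2 + m\right) 1 = 2 + m$)
$\left(t{\left(j{\left(0,3 \right)},-11 \right)} + 103\right)^{2} = \left(\left(2 - 11\right) + 103\right)^{2} = \left(-9 + 103\right)^{2} = 94^{2} = 8836$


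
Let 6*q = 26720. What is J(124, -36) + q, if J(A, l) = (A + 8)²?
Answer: 65632/3 ≈ 21877.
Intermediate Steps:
q = 13360/3 (q = (⅙)*26720 = 13360/3 ≈ 4453.3)
J(A, l) = (8 + A)²
J(124, -36) + q = (8 + 124)² + 13360/3 = 132² + 13360/3 = 17424 + 13360/3 = 65632/3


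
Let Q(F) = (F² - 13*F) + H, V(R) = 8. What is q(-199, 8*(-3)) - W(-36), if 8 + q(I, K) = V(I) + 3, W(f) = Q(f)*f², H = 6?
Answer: -2293917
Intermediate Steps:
Q(F) = 6 + F² - 13*F (Q(F) = (F² - 13*F) + 6 = 6 + F² - 13*F)
W(f) = f²*(6 + f² - 13*f) (W(f) = (6 + f² - 13*f)*f² = f²*(6 + f² - 13*f))
q(I, K) = 3 (q(I, K) = -8 + (8 + 3) = -8 + 11 = 3)
q(-199, 8*(-3)) - W(-36) = 3 - (-36)²*(6 + (-36)² - 13*(-36)) = 3 - 1296*(6 + 1296 + 468) = 3 - 1296*1770 = 3 - 1*2293920 = 3 - 2293920 = -2293917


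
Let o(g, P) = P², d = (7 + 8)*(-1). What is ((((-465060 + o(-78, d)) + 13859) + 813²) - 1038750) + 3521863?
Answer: 2693106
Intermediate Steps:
d = -15 (d = 15*(-1) = -15)
((((-465060 + o(-78, d)) + 13859) + 813²) - 1038750) + 3521863 = ((((-465060 + (-15)²) + 13859) + 813²) - 1038750) + 3521863 = ((((-465060 + 225) + 13859) + 660969) - 1038750) + 3521863 = (((-464835 + 13859) + 660969) - 1038750) + 3521863 = ((-450976 + 660969) - 1038750) + 3521863 = (209993 - 1038750) + 3521863 = -828757 + 3521863 = 2693106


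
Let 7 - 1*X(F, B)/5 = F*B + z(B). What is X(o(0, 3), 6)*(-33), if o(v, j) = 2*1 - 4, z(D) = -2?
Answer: -3465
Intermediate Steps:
o(v, j) = -2 (o(v, j) = 2 - 4 = -2)
X(F, B) = 45 - 5*B*F (X(F, B) = 35 - 5*(F*B - 2) = 35 - 5*(B*F - 2) = 35 - 5*(-2 + B*F) = 35 + (10 - 5*B*F) = 45 - 5*B*F)
X(o(0, 3), 6)*(-33) = (45 - 5*6*(-2))*(-33) = (45 + 60)*(-33) = 105*(-33) = -3465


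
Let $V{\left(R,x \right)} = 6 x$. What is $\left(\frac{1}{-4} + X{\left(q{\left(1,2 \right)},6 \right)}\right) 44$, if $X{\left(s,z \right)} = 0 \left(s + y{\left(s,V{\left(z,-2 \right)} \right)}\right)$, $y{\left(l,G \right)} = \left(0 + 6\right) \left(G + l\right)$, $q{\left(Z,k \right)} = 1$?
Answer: $-11$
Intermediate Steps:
$y{\left(l,G \right)} = 6 G + 6 l$ ($y{\left(l,G \right)} = 6 \left(G + l\right) = 6 G + 6 l$)
$X{\left(s,z \right)} = 0$ ($X{\left(s,z \right)} = 0 \left(s + \left(6 \cdot 6 \left(-2\right) + 6 s\right)\right) = 0 \left(s + \left(6 \left(-12\right) + 6 s\right)\right) = 0 \left(s + \left(-72 + 6 s\right)\right) = 0 \left(-72 + 7 s\right) = 0$)
$\left(\frac{1}{-4} + X{\left(q{\left(1,2 \right)},6 \right)}\right) 44 = \left(\frac{1}{-4} + 0\right) 44 = \left(- \frac{1}{4} + 0\right) 44 = \left(- \frac{1}{4}\right) 44 = -11$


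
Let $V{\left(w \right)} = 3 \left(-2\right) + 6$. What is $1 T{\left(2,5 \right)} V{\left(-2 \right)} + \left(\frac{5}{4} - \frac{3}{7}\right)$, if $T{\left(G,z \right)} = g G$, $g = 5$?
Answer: $\frac{23}{28} \approx 0.82143$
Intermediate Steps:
$V{\left(w \right)} = 0$ ($V{\left(w \right)} = -6 + 6 = 0$)
$T{\left(G,z \right)} = 5 G$
$1 T{\left(2,5 \right)} V{\left(-2 \right)} + \left(\frac{5}{4} - \frac{3}{7}\right) = 1 \cdot 5 \cdot 2 \cdot 0 + \left(\frac{5}{4} - \frac{3}{7}\right) = 1 \cdot 10 \cdot 0 + \left(5 \cdot \frac{1}{4} - \frac{3}{7}\right) = 10 \cdot 0 + \left(\frac{5}{4} - \frac{3}{7}\right) = 0 + \frac{23}{28} = \frac{23}{28}$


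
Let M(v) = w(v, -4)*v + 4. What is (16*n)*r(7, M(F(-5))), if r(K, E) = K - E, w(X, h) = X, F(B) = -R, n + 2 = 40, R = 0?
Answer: 1824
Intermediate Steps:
n = 38 (n = -2 + 40 = 38)
F(B) = 0 (F(B) = -0 = -1*0 = 0)
M(v) = 4 + v**2 (M(v) = v*v + 4 = v**2 + 4 = 4 + v**2)
(16*n)*r(7, M(F(-5))) = (16*38)*(7 - (4 + 0**2)) = 608*(7 - (4 + 0)) = 608*(7 - 1*4) = 608*(7 - 4) = 608*3 = 1824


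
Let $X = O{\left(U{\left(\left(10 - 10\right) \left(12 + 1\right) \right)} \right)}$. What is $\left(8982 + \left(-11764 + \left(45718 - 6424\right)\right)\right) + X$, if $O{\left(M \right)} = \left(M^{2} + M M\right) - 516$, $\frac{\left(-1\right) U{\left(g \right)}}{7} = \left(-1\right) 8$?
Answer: $42268$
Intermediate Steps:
$U{\left(g \right)} = 56$ ($U{\left(g \right)} = - 7 \left(\left(-1\right) 8\right) = \left(-7\right) \left(-8\right) = 56$)
$O{\left(M \right)} = -516 + 2 M^{2}$ ($O{\left(M \right)} = \left(M^{2} + M^{2}\right) - 516 = 2 M^{2} - 516 = -516 + 2 M^{2}$)
$X = 5756$ ($X = -516 + 2 \cdot 56^{2} = -516 + 2 \cdot 3136 = -516 + 6272 = 5756$)
$\left(8982 + \left(-11764 + \left(45718 - 6424\right)\right)\right) + X = \left(8982 + \left(-11764 + \left(45718 - 6424\right)\right)\right) + 5756 = \left(8982 + \left(-11764 + 39294\right)\right) + 5756 = \left(8982 + 27530\right) + 5756 = 36512 + 5756 = 42268$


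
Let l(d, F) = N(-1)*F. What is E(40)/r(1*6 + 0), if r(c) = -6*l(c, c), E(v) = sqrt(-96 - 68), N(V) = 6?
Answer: -I*sqrt(41)/108 ≈ -0.059288*I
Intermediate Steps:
l(d, F) = 6*F
E(v) = 2*I*sqrt(41) (E(v) = sqrt(-164) = 2*I*sqrt(41))
r(c) = -36*c
E(40)/r(1*6 + 0) = (2*I*sqrt(41))/((-36*(1*6 + 0))) = (2*I*sqrt(41))/((-36*(6 + 0))) = (2*I*sqrt(41))/((-36*6)) = (2*I*sqrt(41))/(-216) = (2*I*sqrt(41))*(-1/216) = -I*sqrt(41)/108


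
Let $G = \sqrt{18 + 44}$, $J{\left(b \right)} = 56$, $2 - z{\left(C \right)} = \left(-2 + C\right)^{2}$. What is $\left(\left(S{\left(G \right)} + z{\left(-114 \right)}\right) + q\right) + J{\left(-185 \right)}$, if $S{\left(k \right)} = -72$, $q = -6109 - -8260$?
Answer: $-11319$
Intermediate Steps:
$z{\left(C \right)} = 2 - \left(-2 + C\right)^{2}$
$q = 2151$ ($q = -6109 + 8260 = 2151$)
$G = \sqrt{62} \approx 7.874$
$\left(\left(S{\left(G \right)} + z{\left(-114 \right)}\right) + q\right) + J{\left(-185 \right)} = \left(\left(-72 + \left(2 - \left(-2 - 114\right)^{2}\right)\right) + 2151\right) + 56 = \left(\left(-72 + \left(2 - \left(-116\right)^{2}\right)\right) + 2151\right) + 56 = \left(\left(-72 + \left(2 - 13456\right)\right) + 2151\right) + 56 = \left(\left(-72 - 13454\right) + 2151\right) + 56 = \left(-13526 + 2151\right) + 56 = -11375 + 56 = -11319$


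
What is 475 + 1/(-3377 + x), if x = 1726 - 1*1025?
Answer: 1271099/2676 ≈ 475.00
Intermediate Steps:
x = 701 (x = 1726 - 1025 = 701)
475 + 1/(-3377 + x) = 475 + 1/(-3377 + 701) = 475 + 1/(-2676) = 475 - 1/2676 = 1271099/2676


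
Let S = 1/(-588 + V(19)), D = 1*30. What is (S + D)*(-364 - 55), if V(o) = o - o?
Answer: -7390741/588 ≈ -12569.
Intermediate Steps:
V(o) = 0
D = 30
S = -1/588 (S = 1/(-588 + 0) = 1/(-588) = -1/588 ≈ -0.0017007)
(S + D)*(-364 - 55) = (-1/588 + 30)*(-364 - 55) = (17639/588)*(-419) = -7390741/588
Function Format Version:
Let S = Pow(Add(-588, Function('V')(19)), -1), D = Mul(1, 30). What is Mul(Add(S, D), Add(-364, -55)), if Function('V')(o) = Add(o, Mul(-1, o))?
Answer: Rational(-7390741, 588) ≈ -12569.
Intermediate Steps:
Function('V')(o) = 0
D = 30
S = Rational(-1, 588) (S = Pow(Add(-588, 0), -1) = Pow(-588, -1) = Rational(-1, 588) ≈ -0.0017007)
Mul(Add(S, D), Add(-364, -55)) = Mul(Add(Rational(-1, 588), 30), Add(-364, -55)) = Mul(Rational(17639, 588), -419) = Rational(-7390741, 588)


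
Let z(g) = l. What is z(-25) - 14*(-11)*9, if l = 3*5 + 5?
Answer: 1406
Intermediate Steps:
l = 20 (l = 15 + 5 = 20)
z(g) = 20
z(-25) - 14*(-11)*9 = 20 - 14*(-11)*9 = 20 + 154*9 = 20 + 1386 = 1406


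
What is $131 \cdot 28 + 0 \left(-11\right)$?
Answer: $3668$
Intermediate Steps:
$131 \cdot 28 + 0 \left(-11\right) = 3668 + 0 = 3668$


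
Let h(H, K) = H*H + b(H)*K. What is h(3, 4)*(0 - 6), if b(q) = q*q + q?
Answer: -342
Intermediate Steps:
b(q) = q + q² (b(q) = q² + q = q + q²)
h(H, K) = H² + H*K*(1 + H) (h(H, K) = H*H + (H*(1 + H))*K = H² + H*K*(1 + H))
h(3, 4)*(0 - 6) = (3*(3 + 4*(1 + 3)))*(0 - 6) = (3*(3 + 4*4))*(-6) = (3*(3 + 16))*(-6) = (3*19)*(-6) = 57*(-6) = -342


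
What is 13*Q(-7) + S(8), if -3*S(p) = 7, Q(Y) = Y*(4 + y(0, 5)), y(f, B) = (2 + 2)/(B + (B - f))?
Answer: -6041/15 ≈ -402.73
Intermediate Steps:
y(f, B) = 4/(-f + 2*B)
Q(Y) = 22*Y/5 (Q(Y) = Y*(4 + 4/(-1*0 + 2*5)) = Y*(4 + 4/(0 + 10)) = Y*(4 + 4/10) = Y*(4 + 4*(⅒)) = Y*(4 + ⅖) = Y*(22/5) = 22*Y/5)
S(p) = -7/3 (S(p) = -⅓*7 = -7/3)
13*Q(-7) + S(8) = 13*((22/5)*(-7)) - 7/3 = 13*(-154/5) - 7/3 = -2002/5 - 7/3 = -6041/15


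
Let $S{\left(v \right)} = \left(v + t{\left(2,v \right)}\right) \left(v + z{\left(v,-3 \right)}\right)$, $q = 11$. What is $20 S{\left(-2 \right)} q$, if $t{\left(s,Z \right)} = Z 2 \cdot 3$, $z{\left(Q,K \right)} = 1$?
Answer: $3080$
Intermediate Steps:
$t{\left(s,Z \right)} = 6 Z$ ($t{\left(s,Z \right)} = 2 Z 3 = 6 Z$)
$S{\left(v \right)} = 7 v \left(1 + v\right)$ ($S{\left(v \right)} = \left(v + 6 v\right) \left(v + 1\right) = 7 v \left(1 + v\right)$)
$20 S{\left(-2 \right)} q = 20 \cdot 7 \left(-2\right) \left(1 - 2\right) 11 = 20 \cdot 7 \left(-2\right) \left(-1\right) 11 = 20 \cdot 14 \cdot 11 = 280 \cdot 11 = 3080$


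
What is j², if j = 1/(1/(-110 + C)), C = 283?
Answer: 29929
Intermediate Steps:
j = 173 (j = 1/(1/(-110 + 283)) = 1/(1/173) = 173)
j² = 173² = 29929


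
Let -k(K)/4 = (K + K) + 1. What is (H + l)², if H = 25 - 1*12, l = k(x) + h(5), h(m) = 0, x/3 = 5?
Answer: 12321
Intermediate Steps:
x = 15 (x = 3*5 = 15)
k(K) = -4 - 8*K (k(K) = -4*((K + K) + 1) = -4*(2*K + 1) = -4*(1 + 2*K) = -4 - 8*K)
l = -124 (l = (-4 - 8*15) + 0 = (-4 - 120) + 0 = -124 + 0 = -124)
H = 13 (H = 25 - 12 = 13)
(H + l)² = (13 - 124)² = (-111)² = 12321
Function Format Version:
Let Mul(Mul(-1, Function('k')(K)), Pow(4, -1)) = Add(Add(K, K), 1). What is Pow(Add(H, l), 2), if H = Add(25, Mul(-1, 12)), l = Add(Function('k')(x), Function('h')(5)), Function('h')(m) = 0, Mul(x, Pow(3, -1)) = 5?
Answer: 12321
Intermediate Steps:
x = 15 (x = Mul(3, 5) = 15)
Function('k')(K) = Add(-4, Mul(-8, K)) (Function('k')(K) = Mul(-4, Add(Add(K, K), 1)) = Mul(-4, Add(Mul(2, K), 1)) = Mul(-4, Add(1, Mul(2, K))) = Add(-4, Mul(-8, K)))
l = -124 (l = Add(Add(-4, Mul(-8, 15)), 0) = Add(Add(-4, -120), 0) = Add(-124, 0) = -124)
H = 13 (H = Add(25, -12) = 13)
Pow(Add(H, l), 2) = Pow(Add(13, -124), 2) = Pow(-111, 2) = 12321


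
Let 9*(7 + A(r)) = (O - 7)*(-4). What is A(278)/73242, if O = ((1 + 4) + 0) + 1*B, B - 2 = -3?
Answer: -17/219726 ≈ -7.7369e-5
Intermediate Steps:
B = -1 (B = 2 - 3 = -1)
O = 4 (O = ((1 + 4) + 0) + 1*(-1) = (5 + 0) - 1 = 5 - 1 = 4)
A(r) = -17/3 (A(r) = -7 + ((4 - 7)*(-4))/9 = -7 + (-3*(-4))/9 = -7 + (⅑)*12 = -7 + 4/3 = -17/3)
A(278)/73242 = -17/3/73242 = -17/3*1/73242 = -17/219726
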